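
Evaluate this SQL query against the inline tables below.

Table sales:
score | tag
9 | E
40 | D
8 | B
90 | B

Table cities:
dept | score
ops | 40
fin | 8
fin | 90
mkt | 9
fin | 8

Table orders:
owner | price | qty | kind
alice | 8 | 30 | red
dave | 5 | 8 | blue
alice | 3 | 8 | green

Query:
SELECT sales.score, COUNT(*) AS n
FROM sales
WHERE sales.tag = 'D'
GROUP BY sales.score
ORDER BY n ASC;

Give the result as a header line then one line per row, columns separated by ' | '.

== RESULT ==
sales.score | n
40 | 1

Derivation:
After WHERE (1 rows):
sales.score | sales.tag
40 | D
After GROUP BY (1 rows):
sales.score | n
40 | 1
After ORDER BY (1 rows):
sales.score | n
40 | 1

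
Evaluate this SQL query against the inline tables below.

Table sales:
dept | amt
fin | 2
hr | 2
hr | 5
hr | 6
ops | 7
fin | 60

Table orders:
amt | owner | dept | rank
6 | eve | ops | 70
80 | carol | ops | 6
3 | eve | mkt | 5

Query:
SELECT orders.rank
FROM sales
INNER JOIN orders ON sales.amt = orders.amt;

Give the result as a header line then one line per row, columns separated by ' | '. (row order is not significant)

== RESULT ==
orders.rank
70

Derivation:
After JOIN orders (1 rows):
sales.dept | sales.amt | orders.amt | orders.owner | orders.dept | orders.rank
hr | 6 | 6 | eve | ops | 70
After SELECT (1 rows):
orders.rank
70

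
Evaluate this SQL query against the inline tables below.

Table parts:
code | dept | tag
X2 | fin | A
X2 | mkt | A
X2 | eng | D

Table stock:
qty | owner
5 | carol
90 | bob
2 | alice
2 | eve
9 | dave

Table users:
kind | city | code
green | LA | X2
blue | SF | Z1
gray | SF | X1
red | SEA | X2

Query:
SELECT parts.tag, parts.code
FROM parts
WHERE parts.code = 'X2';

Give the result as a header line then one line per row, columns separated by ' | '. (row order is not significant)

== RESULT ==
parts.tag | parts.code
A | X2
A | X2
D | X2

Derivation:
After WHERE (3 rows):
parts.code | parts.dept | parts.tag
X2 | fin | A
X2 | mkt | A
X2 | eng | D
After SELECT (3 rows):
parts.tag | parts.code
A | X2
A | X2
D | X2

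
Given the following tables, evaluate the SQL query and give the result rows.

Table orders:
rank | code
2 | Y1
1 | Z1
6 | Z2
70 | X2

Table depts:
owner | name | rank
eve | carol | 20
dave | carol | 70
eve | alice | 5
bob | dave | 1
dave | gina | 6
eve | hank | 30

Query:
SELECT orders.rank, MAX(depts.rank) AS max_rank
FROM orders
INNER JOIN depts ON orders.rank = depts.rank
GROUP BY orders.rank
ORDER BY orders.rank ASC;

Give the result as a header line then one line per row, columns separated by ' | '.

After JOIN depts (3 rows):
orders.rank | orders.code | depts.owner | depts.name | depts.rank
1 | Z1 | bob | dave | 1
6 | Z2 | dave | gina | 6
70 | X2 | dave | carol | 70
After GROUP BY (3 rows):
orders.rank | max_rank
1 | 1
6 | 6
70 | 70
After ORDER BY (3 rows):
orders.rank | max_rank
1 | 1
6 | 6
70 | 70

== RESULT ==
orders.rank | max_rank
1 | 1
6 | 6
70 | 70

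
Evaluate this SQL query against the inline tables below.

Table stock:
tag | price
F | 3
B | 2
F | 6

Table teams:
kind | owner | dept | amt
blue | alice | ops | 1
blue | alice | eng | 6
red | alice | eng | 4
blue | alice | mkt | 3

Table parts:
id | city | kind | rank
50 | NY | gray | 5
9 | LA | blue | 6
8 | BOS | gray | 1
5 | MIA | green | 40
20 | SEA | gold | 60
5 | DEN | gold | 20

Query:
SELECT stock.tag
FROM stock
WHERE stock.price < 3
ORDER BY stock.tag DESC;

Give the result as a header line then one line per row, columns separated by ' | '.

After WHERE (1 rows):
stock.tag | stock.price
B | 2
After SELECT (1 rows):
stock.tag
B
After ORDER BY (1 rows):
stock.tag
B

== RESULT ==
stock.tag
B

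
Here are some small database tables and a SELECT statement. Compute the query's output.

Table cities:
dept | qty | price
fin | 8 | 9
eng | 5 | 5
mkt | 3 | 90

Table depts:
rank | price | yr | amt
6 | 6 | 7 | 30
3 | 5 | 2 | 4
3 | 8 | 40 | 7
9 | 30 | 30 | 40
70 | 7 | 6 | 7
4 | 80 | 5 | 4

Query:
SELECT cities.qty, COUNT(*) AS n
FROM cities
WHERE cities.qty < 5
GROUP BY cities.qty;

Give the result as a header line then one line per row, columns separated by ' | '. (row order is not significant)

== RESULT ==
cities.qty | n
3 | 1

Derivation:
After WHERE (1 rows):
cities.dept | cities.qty | cities.price
mkt | 3 | 90
After GROUP BY (1 rows):
cities.qty | n
3 | 1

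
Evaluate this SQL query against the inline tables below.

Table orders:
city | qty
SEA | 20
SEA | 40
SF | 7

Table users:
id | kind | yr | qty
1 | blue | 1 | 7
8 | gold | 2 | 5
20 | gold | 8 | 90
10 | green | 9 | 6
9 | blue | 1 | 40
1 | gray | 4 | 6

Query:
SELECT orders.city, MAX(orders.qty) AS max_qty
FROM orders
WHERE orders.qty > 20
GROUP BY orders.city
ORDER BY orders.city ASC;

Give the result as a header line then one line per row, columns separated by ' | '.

After WHERE (1 rows):
orders.city | orders.qty
SEA | 40
After GROUP BY (1 rows):
orders.city | max_qty
SEA | 40
After ORDER BY (1 rows):
orders.city | max_qty
SEA | 40

== RESULT ==
orders.city | max_qty
SEA | 40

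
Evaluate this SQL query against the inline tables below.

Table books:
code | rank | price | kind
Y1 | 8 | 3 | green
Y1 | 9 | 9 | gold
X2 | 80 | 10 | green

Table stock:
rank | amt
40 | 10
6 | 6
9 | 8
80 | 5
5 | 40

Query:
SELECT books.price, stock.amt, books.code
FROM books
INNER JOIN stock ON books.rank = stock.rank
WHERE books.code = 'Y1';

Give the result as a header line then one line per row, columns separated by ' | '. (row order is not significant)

After JOIN stock (2 rows):
books.code | books.rank | books.price | books.kind | stock.rank | stock.amt
Y1 | 9 | 9 | gold | 9 | 8
X2 | 80 | 10 | green | 80 | 5
After WHERE (1 rows):
books.code | books.rank | books.price | books.kind | stock.rank | stock.amt
Y1 | 9 | 9 | gold | 9 | 8
After SELECT (1 rows):
books.price | stock.amt | books.code
9 | 8 | Y1

== RESULT ==
books.price | stock.amt | books.code
9 | 8 | Y1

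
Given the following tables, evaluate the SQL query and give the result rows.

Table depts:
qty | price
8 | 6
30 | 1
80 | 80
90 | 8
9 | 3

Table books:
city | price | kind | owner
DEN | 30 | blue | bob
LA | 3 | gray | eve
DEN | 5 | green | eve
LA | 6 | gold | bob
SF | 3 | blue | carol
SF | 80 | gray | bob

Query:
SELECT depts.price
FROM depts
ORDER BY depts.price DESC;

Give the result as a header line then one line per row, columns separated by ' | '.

== RESULT ==
depts.price
80
8
6
3
1

Derivation:
After SELECT (5 rows):
depts.price
6
1
80
8
3
After ORDER BY (5 rows):
depts.price
80
8
6
3
1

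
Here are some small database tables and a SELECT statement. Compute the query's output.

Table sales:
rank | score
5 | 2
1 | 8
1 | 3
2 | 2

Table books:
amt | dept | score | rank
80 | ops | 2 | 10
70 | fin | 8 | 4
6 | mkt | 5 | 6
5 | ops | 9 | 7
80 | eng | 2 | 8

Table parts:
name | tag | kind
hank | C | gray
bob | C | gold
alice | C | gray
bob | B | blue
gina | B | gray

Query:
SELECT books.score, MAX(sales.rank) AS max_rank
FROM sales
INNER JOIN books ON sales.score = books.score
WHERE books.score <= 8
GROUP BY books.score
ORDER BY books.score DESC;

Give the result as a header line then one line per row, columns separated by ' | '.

== RESULT ==
books.score | max_rank
8 | 1
2 | 5

Derivation:
After JOIN books (5 rows):
sales.rank | sales.score | books.amt | books.dept | books.score | books.rank
5 | 2 | 80 | ops | 2 | 10
5 | 2 | 80 | eng | 2 | 8
1 | 8 | 70 | fin | 8 | 4
2 | 2 | 80 | ops | 2 | 10
2 | 2 | 80 | eng | 2 | 8
After WHERE (5 rows):
sales.rank | sales.score | books.amt | books.dept | books.score | books.rank
5 | 2 | 80 | ops | 2 | 10
5 | 2 | 80 | eng | 2 | 8
1 | 8 | 70 | fin | 8 | 4
2 | 2 | 80 | ops | 2 | 10
2 | 2 | 80 | eng | 2 | 8
After GROUP BY (2 rows):
books.score | max_rank
2 | 5
8 | 1
After ORDER BY (2 rows):
books.score | max_rank
8 | 1
2 | 5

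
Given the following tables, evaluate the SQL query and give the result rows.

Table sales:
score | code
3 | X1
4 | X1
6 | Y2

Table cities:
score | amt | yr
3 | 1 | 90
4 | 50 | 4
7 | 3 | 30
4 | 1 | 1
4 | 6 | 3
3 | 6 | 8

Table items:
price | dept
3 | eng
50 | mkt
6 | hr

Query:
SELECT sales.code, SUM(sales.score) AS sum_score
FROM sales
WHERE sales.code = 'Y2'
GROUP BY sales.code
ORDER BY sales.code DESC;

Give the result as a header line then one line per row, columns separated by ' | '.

== RESULT ==
sales.code | sum_score
Y2 | 6

Derivation:
After WHERE (1 rows):
sales.score | sales.code
6 | Y2
After GROUP BY (1 rows):
sales.code | sum_score
Y2 | 6
After ORDER BY (1 rows):
sales.code | sum_score
Y2 | 6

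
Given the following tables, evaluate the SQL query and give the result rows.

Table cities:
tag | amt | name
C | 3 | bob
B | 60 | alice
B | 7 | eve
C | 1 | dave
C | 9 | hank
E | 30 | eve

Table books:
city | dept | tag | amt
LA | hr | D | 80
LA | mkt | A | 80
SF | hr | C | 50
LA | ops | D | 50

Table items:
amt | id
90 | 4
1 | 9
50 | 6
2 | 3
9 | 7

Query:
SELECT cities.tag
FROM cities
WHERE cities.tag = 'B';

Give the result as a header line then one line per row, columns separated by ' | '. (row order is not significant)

== RESULT ==
cities.tag
B
B

Derivation:
After WHERE (2 rows):
cities.tag | cities.amt | cities.name
B | 60 | alice
B | 7 | eve
After SELECT (2 rows):
cities.tag
B
B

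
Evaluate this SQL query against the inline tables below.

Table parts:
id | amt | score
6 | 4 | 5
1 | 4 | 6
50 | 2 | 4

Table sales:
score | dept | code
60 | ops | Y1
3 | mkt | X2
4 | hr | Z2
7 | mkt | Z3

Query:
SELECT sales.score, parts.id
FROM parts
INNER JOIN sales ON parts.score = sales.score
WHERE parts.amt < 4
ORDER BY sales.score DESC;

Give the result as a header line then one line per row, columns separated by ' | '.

== RESULT ==
sales.score | parts.id
4 | 50

Derivation:
After JOIN sales (1 rows):
parts.id | parts.amt | parts.score | sales.score | sales.dept | sales.code
50 | 2 | 4 | 4 | hr | Z2
After WHERE (1 rows):
parts.id | parts.amt | parts.score | sales.score | sales.dept | sales.code
50 | 2 | 4 | 4 | hr | Z2
After SELECT (1 rows):
sales.score | parts.id
4 | 50
After ORDER BY (1 rows):
sales.score | parts.id
4 | 50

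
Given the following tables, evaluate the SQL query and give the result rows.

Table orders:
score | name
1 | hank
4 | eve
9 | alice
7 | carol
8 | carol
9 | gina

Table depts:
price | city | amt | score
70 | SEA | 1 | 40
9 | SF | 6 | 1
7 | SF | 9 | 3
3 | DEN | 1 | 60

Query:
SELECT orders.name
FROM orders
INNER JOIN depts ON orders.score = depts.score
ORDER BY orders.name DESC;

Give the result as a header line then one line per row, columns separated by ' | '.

After JOIN depts (1 rows):
orders.score | orders.name | depts.price | depts.city | depts.amt | depts.score
1 | hank | 9 | SF | 6 | 1
After SELECT (1 rows):
orders.name
hank
After ORDER BY (1 rows):
orders.name
hank

== RESULT ==
orders.name
hank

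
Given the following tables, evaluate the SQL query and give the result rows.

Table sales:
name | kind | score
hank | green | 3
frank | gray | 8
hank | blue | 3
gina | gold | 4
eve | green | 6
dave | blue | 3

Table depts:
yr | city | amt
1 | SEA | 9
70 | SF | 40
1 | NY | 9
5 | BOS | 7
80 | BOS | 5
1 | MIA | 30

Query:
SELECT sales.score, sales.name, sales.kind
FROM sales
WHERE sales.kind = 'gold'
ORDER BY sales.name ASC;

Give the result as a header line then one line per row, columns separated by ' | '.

== RESULT ==
sales.score | sales.name | sales.kind
4 | gina | gold

Derivation:
After WHERE (1 rows):
sales.name | sales.kind | sales.score
gina | gold | 4
After SELECT (1 rows):
sales.score | sales.name | sales.kind
4 | gina | gold
After ORDER BY (1 rows):
sales.score | sales.name | sales.kind
4 | gina | gold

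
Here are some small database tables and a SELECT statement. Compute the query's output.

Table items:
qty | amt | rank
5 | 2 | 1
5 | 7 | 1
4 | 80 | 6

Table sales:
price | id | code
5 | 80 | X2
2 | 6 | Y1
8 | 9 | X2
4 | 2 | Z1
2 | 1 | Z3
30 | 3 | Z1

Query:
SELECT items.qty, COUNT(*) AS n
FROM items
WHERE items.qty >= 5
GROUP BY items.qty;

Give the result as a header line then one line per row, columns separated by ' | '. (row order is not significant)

After WHERE (2 rows):
items.qty | items.amt | items.rank
5 | 2 | 1
5 | 7 | 1
After GROUP BY (1 rows):
items.qty | n
5 | 2

== RESULT ==
items.qty | n
5 | 2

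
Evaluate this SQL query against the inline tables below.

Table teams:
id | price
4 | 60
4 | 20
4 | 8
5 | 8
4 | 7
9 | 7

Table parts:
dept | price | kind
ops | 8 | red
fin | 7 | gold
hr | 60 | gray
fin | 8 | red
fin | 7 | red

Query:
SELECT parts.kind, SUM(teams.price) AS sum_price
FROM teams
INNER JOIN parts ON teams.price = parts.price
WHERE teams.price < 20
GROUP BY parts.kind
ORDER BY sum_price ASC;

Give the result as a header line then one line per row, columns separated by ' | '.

After JOIN parts (9 rows):
teams.id | teams.price | parts.dept | parts.price | parts.kind
4 | 60 | hr | 60 | gray
4 | 8 | ops | 8 | red
4 | 8 | fin | 8 | red
5 | 8 | ops | 8 | red
5 | 8 | fin | 8 | red
4 | 7 | fin | 7 | gold
4 | 7 | fin | 7 | red
9 | 7 | fin | 7 | gold
9 | 7 | fin | 7 | red
After WHERE (8 rows):
teams.id | teams.price | parts.dept | parts.price | parts.kind
4 | 8 | ops | 8 | red
4 | 8 | fin | 8 | red
5 | 8 | ops | 8 | red
5 | 8 | fin | 8 | red
4 | 7 | fin | 7 | gold
4 | 7 | fin | 7 | red
9 | 7 | fin | 7 | gold
9 | 7 | fin | 7 | red
After GROUP BY (2 rows):
parts.kind | sum_price
red | 46
gold | 14
After ORDER BY (2 rows):
parts.kind | sum_price
gold | 14
red | 46

== RESULT ==
parts.kind | sum_price
gold | 14
red | 46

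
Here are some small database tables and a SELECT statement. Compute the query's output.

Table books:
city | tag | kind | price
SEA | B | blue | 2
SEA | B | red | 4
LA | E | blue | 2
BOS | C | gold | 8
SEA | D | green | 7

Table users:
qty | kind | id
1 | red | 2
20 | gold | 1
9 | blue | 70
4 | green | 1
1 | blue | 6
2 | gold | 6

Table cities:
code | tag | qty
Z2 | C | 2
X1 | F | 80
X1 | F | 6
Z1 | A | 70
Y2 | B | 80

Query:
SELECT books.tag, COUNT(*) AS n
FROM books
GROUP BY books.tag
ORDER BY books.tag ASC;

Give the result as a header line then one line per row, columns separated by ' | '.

== RESULT ==
books.tag | n
B | 2
C | 1
D | 1
E | 1

Derivation:
After GROUP BY (4 rows):
books.tag | n
B | 2
E | 1
C | 1
D | 1
After ORDER BY (4 rows):
books.tag | n
B | 2
C | 1
D | 1
E | 1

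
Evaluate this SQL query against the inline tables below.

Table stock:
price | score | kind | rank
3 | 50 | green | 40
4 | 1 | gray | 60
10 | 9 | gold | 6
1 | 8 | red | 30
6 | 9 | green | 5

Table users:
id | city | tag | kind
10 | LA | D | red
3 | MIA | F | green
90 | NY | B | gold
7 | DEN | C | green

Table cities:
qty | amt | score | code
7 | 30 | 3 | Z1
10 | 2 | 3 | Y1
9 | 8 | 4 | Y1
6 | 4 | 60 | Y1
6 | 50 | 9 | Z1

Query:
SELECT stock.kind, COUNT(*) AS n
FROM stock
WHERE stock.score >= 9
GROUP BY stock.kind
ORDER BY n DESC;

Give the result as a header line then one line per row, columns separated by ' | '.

== RESULT ==
stock.kind | n
green | 2
gold | 1

Derivation:
After WHERE (3 rows):
stock.price | stock.score | stock.kind | stock.rank
3 | 50 | green | 40
10 | 9 | gold | 6
6 | 9 | green | 5
After GROUP BY (2 rows):
stock.kind | n
green | 2
gold | 1
After ORDER BY (2 rows):
stock.kind | n
green | 2
gold | 1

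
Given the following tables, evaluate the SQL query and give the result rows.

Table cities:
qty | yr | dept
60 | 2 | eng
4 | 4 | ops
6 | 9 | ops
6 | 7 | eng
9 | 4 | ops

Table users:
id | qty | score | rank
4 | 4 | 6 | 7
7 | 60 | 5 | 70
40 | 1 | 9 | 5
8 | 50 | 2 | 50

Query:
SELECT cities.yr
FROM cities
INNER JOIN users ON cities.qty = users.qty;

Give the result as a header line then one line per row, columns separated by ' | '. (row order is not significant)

After JOIN users (2 rows):
cities.qty | cities.yr | cities.dept | users.id | users.qty | users.score | users.rank
60 | 2 | eng | 7 | 60 | 5 | 70
4 | 4 | ops | 4 | 4 | 6 | 7
After SELECT (2 rows):
cities.yr
2
4

== RESULT ==
cities.yr
2
4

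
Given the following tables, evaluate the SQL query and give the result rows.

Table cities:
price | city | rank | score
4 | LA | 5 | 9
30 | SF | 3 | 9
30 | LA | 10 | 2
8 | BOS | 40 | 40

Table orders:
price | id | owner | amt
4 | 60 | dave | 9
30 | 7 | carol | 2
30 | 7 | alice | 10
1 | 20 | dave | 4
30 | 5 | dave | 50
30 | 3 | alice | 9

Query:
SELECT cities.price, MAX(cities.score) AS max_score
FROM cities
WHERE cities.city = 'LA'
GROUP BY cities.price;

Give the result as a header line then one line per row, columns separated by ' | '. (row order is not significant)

After WHERE (2 rows):
cities.price | cities.city | cities.rank | cities.score
4 | LA | 5 | 9
30 | LA | 10 | 2
After GROUP BY (2 rows):
cities.price | max_score
4 | 9
30 | 2

== RESULT ==
cities.price | max_score
4 | 9
30 | 2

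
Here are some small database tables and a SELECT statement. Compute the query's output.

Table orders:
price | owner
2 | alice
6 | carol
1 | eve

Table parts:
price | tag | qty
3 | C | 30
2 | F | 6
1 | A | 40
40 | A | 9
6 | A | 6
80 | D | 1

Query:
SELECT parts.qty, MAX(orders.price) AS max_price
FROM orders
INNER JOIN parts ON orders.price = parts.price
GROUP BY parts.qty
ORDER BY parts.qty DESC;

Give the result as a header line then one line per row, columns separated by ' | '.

== RESULT ==
parts.qty | max_price
40 | 1
6 | 6

Derivation:
After JOIN parts (3 rows):
orders.price | orders.owner | parts.price | parts.tag | parts.qty
2 | alice | 2 | F | 6
6 | carol | 6 | A | 6
1 | eve | 1 | A | 40
After GROUP BY (2 rows):
parts.qty | max_price
6 | 6
40 | 1
After ORDER BY (2 rows):
parts.qty | max_price
40 | 1
6 | 6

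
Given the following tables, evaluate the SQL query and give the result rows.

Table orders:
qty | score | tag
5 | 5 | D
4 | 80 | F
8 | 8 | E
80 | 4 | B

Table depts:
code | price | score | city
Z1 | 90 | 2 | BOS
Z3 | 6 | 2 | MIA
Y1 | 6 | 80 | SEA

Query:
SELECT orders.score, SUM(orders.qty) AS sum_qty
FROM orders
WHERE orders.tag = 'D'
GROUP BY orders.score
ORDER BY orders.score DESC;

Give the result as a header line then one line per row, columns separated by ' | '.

After WHERE (1 rows):
orders.qty | orders.score | orders.tag
5 | 5 | D
After GROUP BY (1 rows):
orders.score | sum_qty
5 | 5
After ORDER BY (1 rows):
orders.score | sum_qty
5 | 5

== RESULT ==
orders.score | sum_qty
5 | 5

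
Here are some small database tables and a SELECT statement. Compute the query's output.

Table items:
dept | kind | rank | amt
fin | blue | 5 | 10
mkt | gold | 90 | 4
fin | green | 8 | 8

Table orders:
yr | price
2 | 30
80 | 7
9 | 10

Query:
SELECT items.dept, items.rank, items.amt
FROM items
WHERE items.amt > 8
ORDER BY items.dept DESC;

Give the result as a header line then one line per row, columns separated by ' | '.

== RESULT ==
items.dept | items.rank | items.amt
fin | 5 | 10

Derivation:
After WHERE (1 rows):
items.dept | items.kind | items.rank | items.amt
fin | blue | 5 | 10
After SELECT (1 rows):
items.dept | items.rank | items.amt
fin | 5 | 10
After ORDER BY (1 rows):
items.dept | items.rank | items.amt
fin | 5 | 10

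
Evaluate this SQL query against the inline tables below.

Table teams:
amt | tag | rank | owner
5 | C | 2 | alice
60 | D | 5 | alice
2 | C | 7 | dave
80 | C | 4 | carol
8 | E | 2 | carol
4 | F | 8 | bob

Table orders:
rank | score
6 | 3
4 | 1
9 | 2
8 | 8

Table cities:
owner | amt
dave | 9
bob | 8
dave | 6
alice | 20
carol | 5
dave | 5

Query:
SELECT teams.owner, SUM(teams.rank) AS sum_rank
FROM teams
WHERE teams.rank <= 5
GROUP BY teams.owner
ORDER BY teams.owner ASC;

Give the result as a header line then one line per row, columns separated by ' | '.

After WHERE (4 rows):
teams.amt | teams.tag | teams.rank | teams.owner
5 | C | 2 | alice
60 | D | 5 | alice
80 | C | 4 | carol
8 | E | 2 | carol
After GROUP BY (2 rows):
teams.owner | sum_rank
alice | 7
carol | 6
After ORDER BY (2 rows):
teams.owner | sum_rank
alice | 7
carol | 6

== RESULT ==
teams.owner | sum_rank
alice | 7
carol | 6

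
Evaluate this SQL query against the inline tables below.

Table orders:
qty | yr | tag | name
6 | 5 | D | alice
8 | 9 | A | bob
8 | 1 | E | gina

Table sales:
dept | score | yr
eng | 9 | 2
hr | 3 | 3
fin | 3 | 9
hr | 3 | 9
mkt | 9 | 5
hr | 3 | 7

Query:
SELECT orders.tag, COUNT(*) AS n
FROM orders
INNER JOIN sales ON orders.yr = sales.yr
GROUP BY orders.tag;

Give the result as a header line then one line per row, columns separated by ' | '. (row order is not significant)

After JOIN sales (3 rows):
orders.qty | orders.yr | orders.tag | orders.name | sales.dept | sales.score | sales.yr
6 | 5 | D | alice | mkt | 9 | 5
8 | 9 | A | bob | fin | 3 | 9
8 | 9 | A | bob | hr | 3 | 9
After GROUP BY (2 rows):
orders.tag | n
D | 1
A | 2

== RESULT ==
orders.tag | n
D | 1
A | 2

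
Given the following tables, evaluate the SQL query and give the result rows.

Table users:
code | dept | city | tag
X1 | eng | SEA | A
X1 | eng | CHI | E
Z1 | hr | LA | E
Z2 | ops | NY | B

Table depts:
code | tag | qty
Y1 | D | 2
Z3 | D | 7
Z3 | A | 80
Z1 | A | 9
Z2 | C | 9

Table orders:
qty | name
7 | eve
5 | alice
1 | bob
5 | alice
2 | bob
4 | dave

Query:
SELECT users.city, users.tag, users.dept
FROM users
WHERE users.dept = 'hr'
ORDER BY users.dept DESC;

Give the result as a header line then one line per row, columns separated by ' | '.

After WHERE (1 rows):
users.code | users.dept | users.city | users.tag
Z1 | hr | LA | E
After SELECT (1 rows):
users.city | users.tag | users.dept
LA | E | hr
After ORDER BY (1 rows):
users.city | users.tag | users.dept
LA | E | hr

== RESULT ==
users.city | users.tag | users.dept
LA | E | hr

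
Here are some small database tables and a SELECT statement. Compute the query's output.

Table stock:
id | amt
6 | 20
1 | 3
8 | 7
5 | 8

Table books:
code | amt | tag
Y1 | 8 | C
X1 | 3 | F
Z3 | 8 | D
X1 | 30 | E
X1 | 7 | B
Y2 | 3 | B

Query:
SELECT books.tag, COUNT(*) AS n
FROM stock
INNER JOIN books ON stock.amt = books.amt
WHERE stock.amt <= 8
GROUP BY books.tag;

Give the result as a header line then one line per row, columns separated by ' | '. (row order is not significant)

After JOIN books (5 rows):
stock.id | stock.amt | books.code | books.amt | books.tag
1 | 3 | X1 | 3 | F
1 | 3 | Y2 | 3 | B
8 | 7 | X1 | 7 | B
5 | 8 | Y1 | 8 | C
5 | 8 | Z3 | 8 | D
After WHERE (5 rows):
stock.id | stock.amt | books.code | books.amt | books.tag
1 | 3 | X1 | 3 | F
1 | 3 | Y2 | 3 | B
8 | 7 | X1 | 7 | B
5 | 8 | Y1 | 8 | C
5 | 8 | Z3 | 8 | D
After GROUP BY (4 rows):
books.tag | n
F | 1
B | 2
C | 1
D | 1

== RESULT ==
books.tag | n
F | 1
B | 2
C | 1
D | 1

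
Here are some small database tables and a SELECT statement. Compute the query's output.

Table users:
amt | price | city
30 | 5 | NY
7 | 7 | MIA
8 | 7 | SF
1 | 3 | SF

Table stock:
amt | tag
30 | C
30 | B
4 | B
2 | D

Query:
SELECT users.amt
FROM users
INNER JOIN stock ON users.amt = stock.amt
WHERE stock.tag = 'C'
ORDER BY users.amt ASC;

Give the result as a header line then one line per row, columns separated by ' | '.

After JOIN stock (2 rows):
users.amt | users.price | users.city | stock.amt | stock.tag
30 | 5 | NY | 30 | C
30 | 5 | NY | 30 | B
After WHERE (1 rows):
users.amt | users.price | users.city | stock.amt | stock.tag
30 | 5 | NY | 30 | C
After SELECT (1 rows):
users.amt
30
After ORDER BY (1 rows):
users.amt
30

== RESULT ==
users.amt
30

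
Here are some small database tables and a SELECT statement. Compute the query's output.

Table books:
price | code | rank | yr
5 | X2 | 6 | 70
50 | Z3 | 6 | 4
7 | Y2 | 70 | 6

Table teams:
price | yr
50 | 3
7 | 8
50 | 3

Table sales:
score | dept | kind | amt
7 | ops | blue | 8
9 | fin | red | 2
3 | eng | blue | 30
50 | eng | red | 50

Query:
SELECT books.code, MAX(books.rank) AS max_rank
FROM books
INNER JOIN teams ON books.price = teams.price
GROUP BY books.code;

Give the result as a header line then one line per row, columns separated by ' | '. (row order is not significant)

After JOIN teams (3 rows):
books.price | books.code | books.rank | books.yr | teams.price | teams.yr
50 | Z3 | 6 | 4 | 50 | 3
50 | Z3 | 6 | 4 | 50 | 3
7 | Y2 | 70 | 6 | 7 | 8
After GROUP BY (2 rows):
books.code | max_rank
Z3 | 6
Y2 | 70

== RESULT ==
books.code | max_rank
Z3 | 6
Y2 | 70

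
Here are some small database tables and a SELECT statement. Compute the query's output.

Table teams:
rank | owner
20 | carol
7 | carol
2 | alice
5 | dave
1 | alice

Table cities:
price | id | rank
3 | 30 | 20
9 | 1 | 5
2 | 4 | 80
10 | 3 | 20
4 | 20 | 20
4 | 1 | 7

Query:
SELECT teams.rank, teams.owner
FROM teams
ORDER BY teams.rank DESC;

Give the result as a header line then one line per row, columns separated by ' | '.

After SELECT (5 rows):
teams.rank | teams.owner
20 | carol
7 | carol
2 | alice
5 | dave
1 | alice
After ORDER BY (5 rows):
teams.rank | teams.owner
20 | carol
7 | carol
5 | dave
2 | alice
1 | alice

== RESULT ==
teams.rank | teams.owner
20 | carol
7 | carol
5 | dave
2 | alice
1 | alice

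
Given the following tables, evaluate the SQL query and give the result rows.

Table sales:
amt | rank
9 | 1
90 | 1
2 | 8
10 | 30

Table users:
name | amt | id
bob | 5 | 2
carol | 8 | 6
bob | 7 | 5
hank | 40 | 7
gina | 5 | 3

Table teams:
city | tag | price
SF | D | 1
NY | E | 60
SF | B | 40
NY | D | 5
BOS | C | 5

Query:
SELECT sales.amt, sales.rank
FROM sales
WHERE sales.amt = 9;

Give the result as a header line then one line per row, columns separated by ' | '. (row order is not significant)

== RESULT ==
sales.amt | sales.rank
9 | 1

Derivation:
After WHERE (1 rows):
sales.amt | sales.rank
9 | 1
After SELECT (1 rows):
sales.amt | sales.rank
9 | 1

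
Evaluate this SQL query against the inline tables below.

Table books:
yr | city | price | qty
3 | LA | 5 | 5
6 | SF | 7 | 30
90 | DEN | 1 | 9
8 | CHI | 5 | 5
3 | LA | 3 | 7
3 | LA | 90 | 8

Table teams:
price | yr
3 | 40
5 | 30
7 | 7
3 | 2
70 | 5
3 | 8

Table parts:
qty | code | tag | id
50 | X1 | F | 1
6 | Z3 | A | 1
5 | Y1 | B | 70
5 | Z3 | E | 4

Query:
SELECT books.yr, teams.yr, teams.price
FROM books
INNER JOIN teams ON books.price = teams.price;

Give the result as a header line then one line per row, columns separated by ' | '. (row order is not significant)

After JOIN teams (6 rows):
books.yr | books.city | books.price | books.qty | teams.price | teams.yr
3 | LA | 5 | 5 | 5 | 30
6 | SF | 7 | 30 | 7 | 7
8 | CHI | 5 | 5 | 5 | 30
3 | LA | 3 | 7 | 3 | 40
3 | LA | 3 | 7 | 3 | 2
3 | LA | 3 | 7 | 3 | 8
After SELECT (6 rows):
books.yr | teams.yr | teams.price
3 | 30 | 5
6 | 7 | 7
8 | 30 | 5
3 | 40 | 3
3 | 2 | 3
3 | 8 | 3

== RESULT ==
books.yr | teams.yr | teams.price
3 | 30 | 5
6 | 7 | 7
8 | 30 | 5
3 | 40 | 3
3 | 2 | 3
3 | 8 | 3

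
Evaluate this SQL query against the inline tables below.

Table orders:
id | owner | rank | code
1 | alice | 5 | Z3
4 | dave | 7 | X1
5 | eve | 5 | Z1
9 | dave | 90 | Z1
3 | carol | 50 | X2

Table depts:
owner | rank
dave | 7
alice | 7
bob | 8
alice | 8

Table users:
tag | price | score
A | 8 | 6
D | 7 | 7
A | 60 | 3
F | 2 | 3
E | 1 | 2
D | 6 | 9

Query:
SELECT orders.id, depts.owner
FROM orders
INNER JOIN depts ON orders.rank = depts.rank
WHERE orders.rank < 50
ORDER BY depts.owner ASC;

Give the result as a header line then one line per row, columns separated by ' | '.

After JOIN depts (2 rows):
orders.id | orders.owner | orders.rank | orders.code | depts.owner | depts.rank
4 | dave | 7 | X1 | dave | 7
4 | dave | 7 | X1 | alice | 7
After WHERE (2 rows):
orders.id | orders.owner | orders.rank | orders.code | depts.owner | depts.rank
4 | dave | 7 | X1 | dave | 7
4 | dave | 7 | X1 | alice | 7
After SELECT (2 rows):
orders.id | depts.owner
4 | dave
4 | alice
After ORDER BY (2 rows):
orders.id | depts.owner
4 | alice
4 | dave

== RESULT ==
orders.id | depts.owner
4 | alice
4 | dave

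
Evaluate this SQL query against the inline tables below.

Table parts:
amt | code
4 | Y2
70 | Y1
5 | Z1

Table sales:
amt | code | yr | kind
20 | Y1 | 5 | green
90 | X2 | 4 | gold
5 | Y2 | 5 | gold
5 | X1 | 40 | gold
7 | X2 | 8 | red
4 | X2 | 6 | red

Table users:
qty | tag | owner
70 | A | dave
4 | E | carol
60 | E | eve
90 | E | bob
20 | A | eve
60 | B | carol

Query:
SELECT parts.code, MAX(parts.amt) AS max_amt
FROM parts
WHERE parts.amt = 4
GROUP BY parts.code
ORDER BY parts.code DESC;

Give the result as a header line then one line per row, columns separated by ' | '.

== RESULT ==
parts.code | max_amt
Y2 | 4

Derivation:
After WHERE (1 rows):
parts.amt | parts.code
4 | Y2
After GROUP BY (1 rows):
parts.code | max_amt
Y2 | 4
After ORDER BY (1 rows):
parts.code | max_amt
Y2 | 4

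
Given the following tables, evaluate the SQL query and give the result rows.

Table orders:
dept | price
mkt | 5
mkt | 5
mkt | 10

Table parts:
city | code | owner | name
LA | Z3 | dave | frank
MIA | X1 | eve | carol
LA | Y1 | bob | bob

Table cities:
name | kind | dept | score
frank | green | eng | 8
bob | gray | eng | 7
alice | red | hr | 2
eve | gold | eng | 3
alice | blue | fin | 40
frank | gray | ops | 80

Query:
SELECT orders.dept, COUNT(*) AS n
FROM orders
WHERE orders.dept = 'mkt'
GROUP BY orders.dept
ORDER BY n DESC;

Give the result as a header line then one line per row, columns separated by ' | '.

== RESULT ==
orders.dept | n
mkt | 3

Derivation:
After WHERE (3 rows):
orders.dept | orders.price
mkt | 5
mkt | 5
mkt | 10
After GROUP BY (1 rows):
orders.dept | n
mkt | 3
After ORDER BY (1 rows):
orders.dept | n
mkt | 3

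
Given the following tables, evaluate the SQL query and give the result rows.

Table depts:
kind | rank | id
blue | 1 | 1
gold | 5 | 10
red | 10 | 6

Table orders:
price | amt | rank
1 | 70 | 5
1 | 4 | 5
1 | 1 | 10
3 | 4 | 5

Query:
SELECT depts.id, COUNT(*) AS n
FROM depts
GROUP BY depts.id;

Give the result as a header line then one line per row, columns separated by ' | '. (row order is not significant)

After GROUP BY (3 rows):
depts.id | n
1 | 1
10 | 1
6 | 1

== RESULT ==
depts.id | n
1 | 1
10 | 1
6 | 1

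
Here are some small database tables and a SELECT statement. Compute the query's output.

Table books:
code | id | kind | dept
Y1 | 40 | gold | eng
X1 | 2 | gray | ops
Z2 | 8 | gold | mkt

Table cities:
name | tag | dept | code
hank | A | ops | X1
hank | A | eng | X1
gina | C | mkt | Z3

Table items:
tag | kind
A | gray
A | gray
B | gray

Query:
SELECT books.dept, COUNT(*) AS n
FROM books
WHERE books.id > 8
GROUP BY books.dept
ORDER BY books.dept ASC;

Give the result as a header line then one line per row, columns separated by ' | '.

After WHERE (1 rows):
books.code | books.id | books.kind | books.dept
Y1 | 40 | gold | eng
After GROUP BY (1 rows):
books.dept | n
eng | 1
After ORDER BY (1 rows):
books.dept | n
eng | 1

== RESULT ==
books.dept | n
eng | 1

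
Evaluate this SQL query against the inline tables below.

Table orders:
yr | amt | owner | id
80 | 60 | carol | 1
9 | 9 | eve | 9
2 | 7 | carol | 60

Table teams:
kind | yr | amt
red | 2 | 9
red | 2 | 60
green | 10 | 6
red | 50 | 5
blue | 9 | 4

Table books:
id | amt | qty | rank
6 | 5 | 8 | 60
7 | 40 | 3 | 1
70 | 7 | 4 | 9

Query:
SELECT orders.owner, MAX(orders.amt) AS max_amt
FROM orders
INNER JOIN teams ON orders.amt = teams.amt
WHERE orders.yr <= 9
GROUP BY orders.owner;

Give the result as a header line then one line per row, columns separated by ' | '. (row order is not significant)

== RESULT ==
orders.owner | max_amt
eve | 9

Derivation:
After JOIN teams (2 rows):
orders.yr | orders.amt | orders.owner | orders.id | teams.kind | teams.yr | teams.amt
80 | 60 | carol | 1 | red | 2 | 60
9 | 9 | eve | 9 | red | 2 | 9
After WHERE (1 rows):
orders.yr | orders.amt | orders.owner | orders.id | teams.kind | teams.yr | teams.amt
9 | 9 | eve | 9 | red | 2 | 9
After GROUP BY (1 rows):
orders.owner | max_amt
eve | 9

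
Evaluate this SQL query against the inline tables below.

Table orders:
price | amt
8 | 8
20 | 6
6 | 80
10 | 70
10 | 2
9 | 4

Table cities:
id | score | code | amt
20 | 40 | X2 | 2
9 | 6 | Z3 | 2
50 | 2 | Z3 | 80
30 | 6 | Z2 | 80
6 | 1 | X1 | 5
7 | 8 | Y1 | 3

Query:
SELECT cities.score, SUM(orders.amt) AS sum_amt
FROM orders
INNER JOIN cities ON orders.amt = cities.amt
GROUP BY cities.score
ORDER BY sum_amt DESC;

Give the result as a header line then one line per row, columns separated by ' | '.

After JOIN cities (4 rows):
orders.price | orders.amt | cities.id | cities.score | cities.code | cities.amt
6 | 80 | 50 | 2 | Z3 | 80
6 | 80 | 30 | 6 | Z2 | 80
10 | 2 | 20 | 40 | X2 | 2
10 | 2 | 9 | 6 | Z3 | 2
After GROUP BY (3 rows):
cities.score | sum_amt
2 | 80
6 | 82
40 | 2
After ORDER BY (3 rows):
cities.score | sum_amt
6 | 82
2 | 80
40 | 2

== RESULT ==
cities.score | sum_amt
6 | 82
2 | 80
40 | 2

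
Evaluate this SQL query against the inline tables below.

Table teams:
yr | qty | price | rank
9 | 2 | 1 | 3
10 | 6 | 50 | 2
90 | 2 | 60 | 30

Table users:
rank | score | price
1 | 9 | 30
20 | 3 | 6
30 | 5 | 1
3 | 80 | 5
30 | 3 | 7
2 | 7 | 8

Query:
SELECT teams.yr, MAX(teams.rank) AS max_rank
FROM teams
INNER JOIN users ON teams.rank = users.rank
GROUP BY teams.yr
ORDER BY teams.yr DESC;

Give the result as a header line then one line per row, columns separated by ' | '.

After JOIN users (4 rows):
teams.yr | teams.qty | teams.price | teams.rank | users.rank | users.score | users.price
9 | 2 | 1 | 3 | 3 | 80 | 5
10 | 6 | 50 | 2 | 2 | 7 | 8
90 | 2 | 60 | 30 | 30 | 5 | 1
90 | 2 | 60 | 30 | 30 | 3 | 7
After GROUP BY (3 rows):
teams.yr | max_rank
9 | 3
10 | 2
90 | 30
After ORDER BY (3 rows):
teams.yr | max_rank
90 | 30
10 | 2
9 | 3

== RESULT ==
teams.yr | max_rank
90 | 30
10 | 2
9 | 3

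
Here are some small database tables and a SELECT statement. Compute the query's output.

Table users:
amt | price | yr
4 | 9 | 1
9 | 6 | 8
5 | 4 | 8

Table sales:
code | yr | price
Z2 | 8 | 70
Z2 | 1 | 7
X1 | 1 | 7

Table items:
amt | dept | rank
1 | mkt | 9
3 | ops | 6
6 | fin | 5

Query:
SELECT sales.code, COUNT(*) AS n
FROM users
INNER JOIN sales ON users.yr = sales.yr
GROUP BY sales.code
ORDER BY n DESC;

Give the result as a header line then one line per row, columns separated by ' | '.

== RESULT ==
sales.code | n
Z2 | 3
X1 | 1

Derivation:
After JOIN sales (4 rows):
users.amt | users.price | users.yr | sales.code | sales.yr | sales.price
4 | 9 | 1 | Z2 | 1 | 7
4 | 9 | 1 | X1 | 1 | 7
9 | 6 | 8 | Z2 | 8 | 70
5 | 4 | 8 | Z2 | 8 | 70
After GROUP BY (2 rows):
sales.code | n
Z2 | 3
X1 | 1
After ORDER BY (2 rows):
sales.code | n
Z2 | 3
X1 | 1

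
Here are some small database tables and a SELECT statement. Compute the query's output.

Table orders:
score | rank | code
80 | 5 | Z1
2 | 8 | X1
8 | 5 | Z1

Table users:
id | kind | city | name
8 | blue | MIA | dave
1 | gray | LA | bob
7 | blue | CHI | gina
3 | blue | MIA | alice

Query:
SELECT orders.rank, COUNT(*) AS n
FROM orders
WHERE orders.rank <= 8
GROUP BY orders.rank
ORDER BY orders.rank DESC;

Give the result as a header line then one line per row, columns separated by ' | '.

After WHERE (3 rows):
orders.score | orders.rank | orders.code
80 | 5 | Z1
2 | 8 | X1
8 | 5 | Z1
After GROUP BY (2 rows):
orders.rank | n
5 | 2
8 | 1
After ORDER BY (2 rows):
orders.rank | n
8 | 1
5 | 2

== RESULT ==
orders.rank | n
8 | 1
5 | 2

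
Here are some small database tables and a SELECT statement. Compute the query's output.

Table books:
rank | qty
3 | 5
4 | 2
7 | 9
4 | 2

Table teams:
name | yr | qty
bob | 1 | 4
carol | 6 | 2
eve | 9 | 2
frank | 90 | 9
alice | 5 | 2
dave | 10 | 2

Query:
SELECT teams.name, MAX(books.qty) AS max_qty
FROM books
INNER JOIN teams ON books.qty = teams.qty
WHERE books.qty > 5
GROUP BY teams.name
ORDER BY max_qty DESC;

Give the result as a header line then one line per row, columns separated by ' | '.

== RESULT ==
teams.name | max_qty
frank | 9

Derivation:
After JOIN teams (9 rows):
books.rank | books.qty | teams.name | teams.yr | teams.qty
4 | 2 | carol | 6 | 2
4 | 2 | eve | 9 | 2
4 | 2 | alice | 5 | 2
4 | 2 | dave | 10 | 2
7 | 9 | frank | 90 | 9
4 | 2 | carol | 6 | 2
4 | 2 | eve | 9 | 2
4 | 2 | alice | 5 | 2
4 | 2 | dave | 10 | 2
After WHERE (1 rows):
books.rank | books.qty | teams.name | teams.yr | teams.qty
7 | 9 | frank | 90 | 9
After GROUP BY (1 rows):
teams.name | max_qty
frank | 9
After ORDER BY (1 rows):
teams.name | max_qty
frank | 9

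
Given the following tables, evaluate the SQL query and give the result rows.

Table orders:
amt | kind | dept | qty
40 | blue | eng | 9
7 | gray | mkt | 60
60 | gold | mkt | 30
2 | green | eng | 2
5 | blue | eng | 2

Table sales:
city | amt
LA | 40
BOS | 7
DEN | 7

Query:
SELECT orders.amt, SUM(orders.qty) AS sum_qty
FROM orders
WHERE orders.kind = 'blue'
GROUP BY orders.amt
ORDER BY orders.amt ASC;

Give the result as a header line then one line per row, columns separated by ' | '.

After WHERE (2 rows):
orders.amt | orders.kind | orders.dept | orders.qty
40 | blue | eng | 9
5 | blue | eng | 2
After GROUP BY (2 rows):
orders.amt | sum_qty
40 | 9
5 | 2
After ORDER BY (2 rows):
orders.amt | sum_qty
5 | 2
40 | 9

== RESULT ==
orders.amt | sum_qty
5 | 2
40 | 9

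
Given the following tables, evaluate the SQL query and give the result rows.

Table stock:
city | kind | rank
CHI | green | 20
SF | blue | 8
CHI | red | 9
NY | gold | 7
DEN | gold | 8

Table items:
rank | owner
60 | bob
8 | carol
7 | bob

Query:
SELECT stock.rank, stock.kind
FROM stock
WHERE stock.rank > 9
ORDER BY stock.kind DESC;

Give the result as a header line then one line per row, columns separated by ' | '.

After WHERE (1 rows):
stock.city | stock.kind | stock.rank
CHI | green | 20
After SELECT (1 rows):
stock.rank | stock.kind
20 | green
After ORDER BY (1 rows):
stock.rank | stock.kind
20 | green

== RESULT ==
stock.rank | stock.kind
20 | green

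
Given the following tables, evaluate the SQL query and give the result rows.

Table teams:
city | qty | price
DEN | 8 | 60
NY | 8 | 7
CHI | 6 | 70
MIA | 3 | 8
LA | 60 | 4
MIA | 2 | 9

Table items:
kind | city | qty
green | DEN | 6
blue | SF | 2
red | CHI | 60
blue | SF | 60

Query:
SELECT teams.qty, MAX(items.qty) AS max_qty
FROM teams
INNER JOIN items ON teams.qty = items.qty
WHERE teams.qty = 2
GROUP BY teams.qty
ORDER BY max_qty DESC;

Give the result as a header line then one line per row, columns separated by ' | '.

== RESULT ==
teams.qty | max_qty
2 | 2

Derivation:
After JOIN items (4 rows):
teams.city | teams.qty | teams.price | items.kind | items.city | items.qty
CHI | 6 | 70 | green | DEN | 6
LA | 60 | 4 | red | CHI | 60
LA | 60 | 4 | blue | SF | 60
MIA | 2 | 9 | blue | SF | 2
After WHERE (1 rows):
teams.city | teams.qty | teams.price | items.kind | items.city | items.qty
MIA | 2 | 9 | blue | SF | 2
After GROUP BY (1 rows):
teams.qty | max_qty
2 | 2
After ORDER BY (1 rows):
teams.qty | max_qty
2 | 2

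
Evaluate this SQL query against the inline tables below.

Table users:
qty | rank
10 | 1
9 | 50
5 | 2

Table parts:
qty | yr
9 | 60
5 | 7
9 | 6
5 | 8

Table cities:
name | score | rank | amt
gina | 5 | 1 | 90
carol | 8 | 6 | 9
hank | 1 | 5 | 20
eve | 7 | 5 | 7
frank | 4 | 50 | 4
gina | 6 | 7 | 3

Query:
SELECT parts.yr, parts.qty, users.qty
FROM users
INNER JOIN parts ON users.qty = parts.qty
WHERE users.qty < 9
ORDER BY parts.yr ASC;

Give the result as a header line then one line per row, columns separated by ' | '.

== RESULT ==
parts.yr | parts.qty | users.qty
7 | 5 | 5
8 | 5 | 5

Derivation:
After JOIN parts (4 rows):
users.qty | users.rank | parts.qty | parts.yr
9 | 50 | 9 | 60
9 | 50 | 9 | 6
5 | 2 | 5 | 7
5 | 2 | 5 | 8
After WHERE (2 rows):
users.qty | users.rank | parts.qty | parts.yr
5 | 2 | 5 | 7
5 | 2 | 5 | 8
After SELECT (2 rows):
parts.yr | parts.qty | users.qty
7 | 5 | 5
8 | 5 | 5
After ORDER BY (2 rows):
parts.yr | parts.qty | users.qty
7 | 5 | 5
8 | 5 | 5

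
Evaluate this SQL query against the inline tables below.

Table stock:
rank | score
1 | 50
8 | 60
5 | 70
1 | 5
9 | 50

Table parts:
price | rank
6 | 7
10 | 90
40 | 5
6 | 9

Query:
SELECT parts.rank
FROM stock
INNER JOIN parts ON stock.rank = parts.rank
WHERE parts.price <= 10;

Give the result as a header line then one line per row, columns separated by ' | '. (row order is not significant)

After JOIN parts (2 rows):
stock.rank | stock.score | parts.price | parts.rank
5 | 70 | 40 | 5
9 | 50 | 6 | 9
After WHERE (1 rows):
stock.rank | stock.score | parts.price | parts.rank
9 | 50 | 6 | 9
After SELECT (1 rows):
parts.rank
9

== RESULT ==
parts.rank
9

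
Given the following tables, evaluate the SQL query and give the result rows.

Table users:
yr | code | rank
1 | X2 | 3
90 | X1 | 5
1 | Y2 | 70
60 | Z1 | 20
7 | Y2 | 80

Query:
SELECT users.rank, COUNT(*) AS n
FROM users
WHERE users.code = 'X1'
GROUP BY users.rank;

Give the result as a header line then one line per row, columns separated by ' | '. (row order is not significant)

After WHERE (1 rows):
users.yr | users.code | users.rank
90 | X1 | 5
After GROUP BY (1 rows):
users.rank | n
5 | 1

== RESULT ==
users.rank | n
5 | 1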